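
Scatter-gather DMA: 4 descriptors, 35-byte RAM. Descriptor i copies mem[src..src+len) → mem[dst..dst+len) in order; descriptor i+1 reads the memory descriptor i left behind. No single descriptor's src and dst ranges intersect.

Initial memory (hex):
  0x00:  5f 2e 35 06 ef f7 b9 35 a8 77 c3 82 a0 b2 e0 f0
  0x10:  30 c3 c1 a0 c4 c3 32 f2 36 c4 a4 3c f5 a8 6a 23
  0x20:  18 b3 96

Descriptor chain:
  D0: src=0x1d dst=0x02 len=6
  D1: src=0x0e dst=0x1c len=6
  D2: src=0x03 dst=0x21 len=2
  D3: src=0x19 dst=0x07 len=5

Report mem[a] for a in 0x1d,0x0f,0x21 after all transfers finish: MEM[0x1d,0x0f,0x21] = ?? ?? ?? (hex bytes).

MEM[0x1d,0x0f,0x21] = f0 f0 6a

  after D0: wrote 6B at 0x02 = a86a2318b396
  after D1: wrote 6B at 0x1c = e0f030c3c1a0
  after D2: wrote 2B at 0x21 = 6a23
  after D3: wrote 5B at 0x07 = c4a43ce0f0
query mem[0x1d]=0xf0, mem[0x0f]=0xf0, mem[0x21]=0x6a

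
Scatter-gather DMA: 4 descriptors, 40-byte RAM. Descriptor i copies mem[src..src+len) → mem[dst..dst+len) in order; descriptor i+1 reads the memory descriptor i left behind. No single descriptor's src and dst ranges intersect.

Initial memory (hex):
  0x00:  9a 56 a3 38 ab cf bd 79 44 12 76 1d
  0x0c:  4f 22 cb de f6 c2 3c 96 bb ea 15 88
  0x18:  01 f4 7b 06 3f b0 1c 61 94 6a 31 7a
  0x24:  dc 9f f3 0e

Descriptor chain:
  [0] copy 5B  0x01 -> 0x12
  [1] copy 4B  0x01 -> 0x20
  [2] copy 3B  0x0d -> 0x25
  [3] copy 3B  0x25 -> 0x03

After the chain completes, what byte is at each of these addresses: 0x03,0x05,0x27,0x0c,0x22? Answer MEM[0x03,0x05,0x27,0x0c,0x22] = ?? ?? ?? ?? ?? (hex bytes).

MEM[0x03,0x05,0x27,0x0c,0x22] = 22 de de 4f 38

#0 dst[0x12+5] := {0x56,0xa3,0x38,0xab,0xcf}
#1 dst[0x20+4] := {0x56,0xa3,0x38,0xab}
#2 dst[0x25+3] := {0x22,0xcb,0xde}
#3 dst[0x03+3] := {0x22,0xcb,0xde}
query mem[0x03]=0x22, mem[0x05]=0xde, mem[0x27]=0xde, mem[0x0c]=0x4f, mem[0x22]=0x38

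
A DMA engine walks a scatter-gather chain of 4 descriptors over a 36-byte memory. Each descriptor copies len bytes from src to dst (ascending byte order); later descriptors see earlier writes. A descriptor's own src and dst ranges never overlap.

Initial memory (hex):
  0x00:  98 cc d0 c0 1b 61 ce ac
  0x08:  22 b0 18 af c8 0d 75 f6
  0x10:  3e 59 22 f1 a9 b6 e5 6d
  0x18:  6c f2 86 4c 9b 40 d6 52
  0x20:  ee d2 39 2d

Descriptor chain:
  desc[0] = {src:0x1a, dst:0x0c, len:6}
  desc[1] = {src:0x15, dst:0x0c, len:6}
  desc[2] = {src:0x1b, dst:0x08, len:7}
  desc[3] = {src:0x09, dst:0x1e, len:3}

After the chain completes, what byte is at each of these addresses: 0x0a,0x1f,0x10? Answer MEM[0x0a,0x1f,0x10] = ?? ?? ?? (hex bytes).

#0 dst[0x0c+6] := {0x86,0x4c,0x9b,0x40,0xd6,0x52}
#1 dst[0x0c+6] := {0xb6,0xe5,0x6d,0x6c,0xf2,0x86}
#2 dst[0x08+7] := {0x4c,0x9b,0x40,0xd6,0x52,0xee,0xd2}
#3 dst[0x1e+3] := {0x9b,0x40,0xd6}
query mem[0x0a]=0x40, mem[0x1f]=0x40, mem[0x10]=0xf2

MEM[0x0a,0x1f,0x10] = 40 40 f2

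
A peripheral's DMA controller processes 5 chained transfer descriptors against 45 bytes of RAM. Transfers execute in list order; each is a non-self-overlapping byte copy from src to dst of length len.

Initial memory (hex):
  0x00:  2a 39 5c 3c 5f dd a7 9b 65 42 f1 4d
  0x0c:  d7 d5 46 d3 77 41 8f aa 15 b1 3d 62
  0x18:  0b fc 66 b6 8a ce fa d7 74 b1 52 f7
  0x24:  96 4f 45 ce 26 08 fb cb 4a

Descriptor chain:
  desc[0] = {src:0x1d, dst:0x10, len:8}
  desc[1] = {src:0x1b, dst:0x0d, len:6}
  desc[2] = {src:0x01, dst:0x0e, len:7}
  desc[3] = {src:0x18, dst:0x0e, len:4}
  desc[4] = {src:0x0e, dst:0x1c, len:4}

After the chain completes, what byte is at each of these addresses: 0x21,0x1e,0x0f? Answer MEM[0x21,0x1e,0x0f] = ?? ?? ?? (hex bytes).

MEM[0x21,0x1e,0x0f] = b1 66 fc

  after D0: wrote 8B at 0x10 = cefad774b152f796
  after D1: wrote 6B at 0x0d = b68acefad774
  after D2: wrote 7B at 0x0e = 395c3c5fdda79b
  after D3: wrote 4B at 0x0e = 0bfc66b6
  after D4: wrote 4B at 0x1c = 0bfc66b6
query mem[0x21]=0xb1, mem[0x1e]=0x66, mem[0x0f]=0xfc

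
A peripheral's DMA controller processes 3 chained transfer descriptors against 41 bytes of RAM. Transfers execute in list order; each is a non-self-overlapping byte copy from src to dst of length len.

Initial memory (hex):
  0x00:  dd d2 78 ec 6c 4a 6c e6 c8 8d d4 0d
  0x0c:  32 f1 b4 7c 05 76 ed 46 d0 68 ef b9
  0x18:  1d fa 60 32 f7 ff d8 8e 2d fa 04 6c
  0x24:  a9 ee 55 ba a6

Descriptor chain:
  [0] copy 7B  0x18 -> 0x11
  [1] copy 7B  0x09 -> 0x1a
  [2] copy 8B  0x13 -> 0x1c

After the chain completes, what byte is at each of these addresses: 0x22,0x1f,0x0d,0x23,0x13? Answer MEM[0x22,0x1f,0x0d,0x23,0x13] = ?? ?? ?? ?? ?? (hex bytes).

D0: mem[0x11..0x17] <- [1d fa 60 32 f7 ff d8]
D1: mem[0x1a..0x20] <- [8d d4 0d 32 f1 b4 7c]
D2: mem[0x1c..0x23] <- [60 32 f7 ff d8 1d fa 8d]
query mem[0x22]=0xfa, mem[0x1f]=0xff, mem[0x0d]=0xf1, mem[0x23]=0x8d, mem[0x13]=0x60

MEM[0x22,0x1f,0x0d,0x23,0x13] = fa ff f1 8d 60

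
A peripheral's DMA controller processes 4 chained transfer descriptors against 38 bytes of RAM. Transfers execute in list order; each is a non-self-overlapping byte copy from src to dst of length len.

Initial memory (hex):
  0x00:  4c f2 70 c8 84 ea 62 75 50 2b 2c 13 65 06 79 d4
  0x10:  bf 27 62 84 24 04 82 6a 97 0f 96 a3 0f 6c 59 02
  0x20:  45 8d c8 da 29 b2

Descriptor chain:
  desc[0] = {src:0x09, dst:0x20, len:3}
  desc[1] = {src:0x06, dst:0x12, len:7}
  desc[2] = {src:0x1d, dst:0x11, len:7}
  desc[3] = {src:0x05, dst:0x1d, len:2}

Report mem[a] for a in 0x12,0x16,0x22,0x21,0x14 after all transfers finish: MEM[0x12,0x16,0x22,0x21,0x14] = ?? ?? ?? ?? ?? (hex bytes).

MEM[0x12,0x16,0x22,0x21,0x14] = 59 13 13 2c 2b

  after D0: wrote 3B at 0x20 = 2b2c13
  after D1: wrote 7B at 0x12 = 6275502b2c1365
  after D2: wrote 7B at 0x11 = 6c59022b2c13da
  after D3: wrote 2B at 0x1d = ea62
query mem[0x12]=0x59, mem[0x16]=0x13, mem[0x22]=0x13, mem[0x21]=0x2c, mem[0x14]=0x2b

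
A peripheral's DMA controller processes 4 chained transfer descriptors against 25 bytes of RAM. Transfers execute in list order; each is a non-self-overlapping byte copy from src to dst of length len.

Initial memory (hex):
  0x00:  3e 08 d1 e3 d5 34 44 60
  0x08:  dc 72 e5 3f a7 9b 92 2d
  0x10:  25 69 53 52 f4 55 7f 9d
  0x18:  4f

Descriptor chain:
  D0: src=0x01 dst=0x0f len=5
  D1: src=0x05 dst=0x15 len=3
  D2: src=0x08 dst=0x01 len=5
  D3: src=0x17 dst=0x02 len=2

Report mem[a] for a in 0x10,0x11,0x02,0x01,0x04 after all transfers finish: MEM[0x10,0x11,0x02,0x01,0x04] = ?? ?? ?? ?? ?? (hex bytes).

MEM[0x10,0x11,0x02,0x01,0x04] = d1 e3 60 dc 3f

#0 dst[0x0f+5] := {0x08,0xd1,0xe3,0xd5,0x34}
#1 dst[0x15+3] := {0x34,0x44,0x60}
#2 dst[0x01+5] := {0xdc,0x72,0xe5,0x3f,0xa7}
#3 dst[0x02+2] := {0x60,0x4f}
query mem[0x10]=0xd1, mem[0x11]=0xe3, mem[0x02]=0x60, mem[0x01]=0xdc, mem[0x04]=0x3f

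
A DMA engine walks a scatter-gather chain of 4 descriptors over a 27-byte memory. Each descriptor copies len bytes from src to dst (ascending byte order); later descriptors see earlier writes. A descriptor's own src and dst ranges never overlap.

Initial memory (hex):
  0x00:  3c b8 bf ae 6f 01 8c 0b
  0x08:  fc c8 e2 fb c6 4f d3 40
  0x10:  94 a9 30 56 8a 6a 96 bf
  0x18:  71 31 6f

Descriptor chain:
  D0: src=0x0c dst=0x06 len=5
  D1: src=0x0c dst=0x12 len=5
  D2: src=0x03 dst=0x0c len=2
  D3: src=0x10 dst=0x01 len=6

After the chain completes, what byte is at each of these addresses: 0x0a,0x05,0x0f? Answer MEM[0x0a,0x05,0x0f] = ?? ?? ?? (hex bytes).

MEM[0x0a,0x05,0x0f] = 94 d3 40

D0: mem[0x06..0x0a] <- [c6 4f d3 40 94]
D1: mem[0x12..0x16] <- [c6 4f d3 40 94]
D2: mem[0x0c..0x0d] <- [ae 6f]
D3: mem[0x01..0x06] <- [94 a9 c6 4f d3 40]
query mem[0x0a]=0x94, mem[0x05]=0xd3, mem[0x0f]=0x40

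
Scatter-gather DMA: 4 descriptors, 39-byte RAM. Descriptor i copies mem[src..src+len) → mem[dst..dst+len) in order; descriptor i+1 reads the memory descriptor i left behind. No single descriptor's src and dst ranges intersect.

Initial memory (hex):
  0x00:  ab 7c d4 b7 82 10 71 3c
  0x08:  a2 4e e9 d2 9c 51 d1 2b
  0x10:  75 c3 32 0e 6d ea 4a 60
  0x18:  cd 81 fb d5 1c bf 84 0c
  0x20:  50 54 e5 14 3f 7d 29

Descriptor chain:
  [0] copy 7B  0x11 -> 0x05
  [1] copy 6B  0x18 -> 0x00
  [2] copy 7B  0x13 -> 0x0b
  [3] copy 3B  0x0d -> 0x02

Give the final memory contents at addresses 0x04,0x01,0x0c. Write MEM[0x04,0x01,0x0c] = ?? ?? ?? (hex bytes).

  after D0: wrote 7B at 0x05 = c3320e6dea4a60
  after D1: wrote 6B at 0x00 = cd81fbd51cbf
  after D2: wrote 7B at 0x0b = 0e6dea4a60cd81
  after D3: wrote 3B at 0x02 = ea4a60
query mem[0x04]=0x60, mem[0x01]=0x81, mem[0x0c]=0x6d

MEM[0x04,0x01,0x0c] = 60 81 6d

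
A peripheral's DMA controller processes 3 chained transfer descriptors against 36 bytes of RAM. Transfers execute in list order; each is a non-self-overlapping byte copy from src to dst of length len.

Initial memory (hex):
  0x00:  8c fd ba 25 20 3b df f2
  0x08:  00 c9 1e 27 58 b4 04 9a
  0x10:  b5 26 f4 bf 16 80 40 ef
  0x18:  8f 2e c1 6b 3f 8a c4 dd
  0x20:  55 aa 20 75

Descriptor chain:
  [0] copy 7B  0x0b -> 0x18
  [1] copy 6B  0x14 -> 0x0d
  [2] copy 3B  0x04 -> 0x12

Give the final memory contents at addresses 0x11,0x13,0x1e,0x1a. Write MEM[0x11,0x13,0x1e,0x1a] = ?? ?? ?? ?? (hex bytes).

  after D0: wrote 7B at 0x18 = 2758b4049ab526
  after D1: wrote 6B at 0x0d = 168040ef2758
  after D2: wrote 3B at 0x12 = 203bdf
query mem[0x11]=0x27, mem[0x13]=0x3b, mem[0x1e]=0x26, mem[0x1a]=0xb4

MEM[0x11,0x13,0x1e,0x1a] = 27 3b 26 b4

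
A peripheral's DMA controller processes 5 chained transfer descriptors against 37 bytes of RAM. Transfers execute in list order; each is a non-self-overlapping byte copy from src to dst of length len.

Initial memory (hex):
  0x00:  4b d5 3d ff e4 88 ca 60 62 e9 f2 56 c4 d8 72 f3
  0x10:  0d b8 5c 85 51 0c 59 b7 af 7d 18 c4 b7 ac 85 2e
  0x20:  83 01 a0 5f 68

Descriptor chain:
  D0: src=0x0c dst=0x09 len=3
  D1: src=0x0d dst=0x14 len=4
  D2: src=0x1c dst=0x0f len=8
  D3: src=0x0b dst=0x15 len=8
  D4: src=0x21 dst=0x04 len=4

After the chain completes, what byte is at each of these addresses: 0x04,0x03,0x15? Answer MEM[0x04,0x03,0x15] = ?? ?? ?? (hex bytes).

MEM[0x04,0x03,0x15] = 01 ff 72

  after D0: wrote 3B at 0x09 = c4d872
  after D1: wrote 4B at 0x14 = d872f30d
  after D2: wrote 8B at 0x0f = b7ac852e8301a05f
  after D3: wrote 8B at 0x15 = 72c4d872b7ac852e
  after D4: wrote 4B at 0x04 = 01a05f68
query mem[0x04]=0x01, mem[0x03]=0xff, mem[0x15]=0x72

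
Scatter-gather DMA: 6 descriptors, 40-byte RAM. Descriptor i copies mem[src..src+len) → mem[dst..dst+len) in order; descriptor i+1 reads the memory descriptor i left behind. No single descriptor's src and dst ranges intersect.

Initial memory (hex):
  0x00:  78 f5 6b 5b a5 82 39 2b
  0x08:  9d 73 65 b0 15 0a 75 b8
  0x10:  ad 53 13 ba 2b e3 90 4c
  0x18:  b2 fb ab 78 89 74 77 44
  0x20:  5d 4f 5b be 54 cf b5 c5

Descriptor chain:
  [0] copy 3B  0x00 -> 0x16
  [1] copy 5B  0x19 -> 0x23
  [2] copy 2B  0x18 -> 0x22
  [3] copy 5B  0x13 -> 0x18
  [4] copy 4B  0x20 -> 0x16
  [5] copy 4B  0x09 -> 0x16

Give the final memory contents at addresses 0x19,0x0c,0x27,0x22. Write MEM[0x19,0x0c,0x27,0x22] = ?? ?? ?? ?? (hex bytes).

  after D0: wrote 3B at 0x16 = 78f56b
  after D1: wrote 5B at 0x23 = fbab788974
  after D2: wrote 2B at 0x22 = 6bfb
  after D3: wrote 5B at 0x18 = ba2be378f5
  after D4: wrote 4B at 0x16 = 5d4f6bfb
  after D5: wrote 4B at 0x16 = 7365b015
query mem[0x19]=0x15, mem[0x0c]=0x15, mem[0x27]=0x74, mem[0x22]=0x6b

MEM[0x19,0x0c,0x27,0x22] = 15 15 74 6b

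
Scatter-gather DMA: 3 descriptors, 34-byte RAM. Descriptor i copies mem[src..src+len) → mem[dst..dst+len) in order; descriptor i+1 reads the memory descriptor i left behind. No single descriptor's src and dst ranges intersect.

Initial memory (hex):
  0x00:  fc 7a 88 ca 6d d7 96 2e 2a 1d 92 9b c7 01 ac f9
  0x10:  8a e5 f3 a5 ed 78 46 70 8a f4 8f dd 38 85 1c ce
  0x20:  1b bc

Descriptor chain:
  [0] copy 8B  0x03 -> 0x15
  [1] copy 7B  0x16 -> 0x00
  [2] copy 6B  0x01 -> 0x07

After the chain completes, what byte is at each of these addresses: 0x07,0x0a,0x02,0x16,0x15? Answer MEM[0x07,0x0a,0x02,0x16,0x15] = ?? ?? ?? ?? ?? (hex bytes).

D0: mem[0x15..0x1c] <- [ca 6d d7 96 2e 2a 1d 92]
D1: mem[0x00..0x06] <- [6d d7 96 2e 2a 1d 92]
D2: mem[0x07..0x0c] <- [d7 96 2e 2a 1d 92]
query mem[0x07]=0xd7, mem[0x0a]=0x2a, mem[0x02]=0x96, mem[0x16]=0x6d, mem[0x15]=0xca

MEM[0x07,0x0a,0x02,0x16,0x15] = d7 2a 96 6d ca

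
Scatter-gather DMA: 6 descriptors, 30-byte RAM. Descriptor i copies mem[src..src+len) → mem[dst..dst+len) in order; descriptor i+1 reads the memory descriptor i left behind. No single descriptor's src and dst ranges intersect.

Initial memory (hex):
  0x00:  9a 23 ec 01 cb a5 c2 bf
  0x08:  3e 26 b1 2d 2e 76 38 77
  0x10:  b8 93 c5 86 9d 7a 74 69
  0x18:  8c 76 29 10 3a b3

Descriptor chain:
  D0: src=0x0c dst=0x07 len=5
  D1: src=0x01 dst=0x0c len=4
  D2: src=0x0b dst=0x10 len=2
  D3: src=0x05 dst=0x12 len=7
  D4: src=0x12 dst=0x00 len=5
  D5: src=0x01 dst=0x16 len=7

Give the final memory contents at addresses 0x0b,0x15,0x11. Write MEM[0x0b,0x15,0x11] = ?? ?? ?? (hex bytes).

MEM[0x0b,0x15,0x11] = b8 76 23

D0: mem[0x07..0x0b] <- [2e 76 38 77 b8]
D1: mem[0x0c..0x0f] <- [23 ec 01 cb]
D2: mem[0x10..0x11] <- [b8 23]
D3: mem[0x12..0x18] <- [a5 c2 2e 76 38 77 b8]
D4: mem[0x00..0x04] <- [a5 c2 2e 76 38]
D5: mem[0x16..0x1c] <- [c2 2e 76 38 a5 c2 2e]
query mem[0x0b]=0xb8, mem[0x15]=0x76, mem[0x11]=0x23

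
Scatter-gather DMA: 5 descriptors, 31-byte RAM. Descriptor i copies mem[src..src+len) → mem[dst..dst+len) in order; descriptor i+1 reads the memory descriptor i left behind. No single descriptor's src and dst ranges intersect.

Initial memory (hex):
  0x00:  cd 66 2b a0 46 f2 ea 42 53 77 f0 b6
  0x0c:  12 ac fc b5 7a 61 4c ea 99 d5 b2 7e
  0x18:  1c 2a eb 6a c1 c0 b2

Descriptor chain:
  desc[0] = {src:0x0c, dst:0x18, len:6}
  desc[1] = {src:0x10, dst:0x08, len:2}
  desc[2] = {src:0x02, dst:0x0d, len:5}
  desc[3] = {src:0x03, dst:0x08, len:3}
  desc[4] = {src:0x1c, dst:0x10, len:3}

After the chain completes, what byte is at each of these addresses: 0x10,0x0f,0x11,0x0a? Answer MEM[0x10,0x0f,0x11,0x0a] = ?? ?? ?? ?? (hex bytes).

D0: mem[0x18..0x1d] <- [12 ac fc b5 7a 61]
D1: mem[0x08..0x09] <- [7a 61]
D2: mem[0x0d..0x11] <- [2b a0 46 f2 ea]
D3: mem[0x08..0x0a] <- [a0 46 f2]
D4: mem[0x10..0x12] <- [7a 61 b2]
query mem[0x10]=0x7a, mem[0x0f]=0x46, mem[0x11]=0x61, mem[0x0a]=0xf2

MEM[0x10,0x0f,0x11,0x0a] = 7a 46 61 f2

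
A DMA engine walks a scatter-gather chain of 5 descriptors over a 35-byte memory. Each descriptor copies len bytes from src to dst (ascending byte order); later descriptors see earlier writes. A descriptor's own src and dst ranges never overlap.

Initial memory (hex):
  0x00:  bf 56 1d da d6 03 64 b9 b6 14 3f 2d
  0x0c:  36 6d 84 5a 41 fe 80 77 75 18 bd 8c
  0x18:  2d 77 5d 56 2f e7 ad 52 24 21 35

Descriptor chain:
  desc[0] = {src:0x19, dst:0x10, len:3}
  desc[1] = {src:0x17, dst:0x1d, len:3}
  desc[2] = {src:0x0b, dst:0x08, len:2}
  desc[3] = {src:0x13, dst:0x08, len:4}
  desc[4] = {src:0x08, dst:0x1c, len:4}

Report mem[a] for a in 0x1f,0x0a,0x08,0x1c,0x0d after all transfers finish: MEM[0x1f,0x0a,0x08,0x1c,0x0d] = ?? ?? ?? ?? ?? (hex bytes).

D0: mem[0x10..0x12] <- [77 5d 56]
D1: mem[0x1d..0x1f] <- [8c 2d 77]
D2: mem[0x08..0x09] <- [2d 36]
D3: mem[0x08..0x0b] <- [77 75 18 bd]
D4: mem[0x1c..0x1f] <- [77 75 18 bd]
query mem[0x1f]=0xbd, mem[0x0a]=0x18, mem[0x08]=0x77, mem[0x1c]=0x77, mem[0x0d]=0x6d

MEM[0x1f,0x0a,0x08,0x1c,0x0d] = bd 18 77 77 6d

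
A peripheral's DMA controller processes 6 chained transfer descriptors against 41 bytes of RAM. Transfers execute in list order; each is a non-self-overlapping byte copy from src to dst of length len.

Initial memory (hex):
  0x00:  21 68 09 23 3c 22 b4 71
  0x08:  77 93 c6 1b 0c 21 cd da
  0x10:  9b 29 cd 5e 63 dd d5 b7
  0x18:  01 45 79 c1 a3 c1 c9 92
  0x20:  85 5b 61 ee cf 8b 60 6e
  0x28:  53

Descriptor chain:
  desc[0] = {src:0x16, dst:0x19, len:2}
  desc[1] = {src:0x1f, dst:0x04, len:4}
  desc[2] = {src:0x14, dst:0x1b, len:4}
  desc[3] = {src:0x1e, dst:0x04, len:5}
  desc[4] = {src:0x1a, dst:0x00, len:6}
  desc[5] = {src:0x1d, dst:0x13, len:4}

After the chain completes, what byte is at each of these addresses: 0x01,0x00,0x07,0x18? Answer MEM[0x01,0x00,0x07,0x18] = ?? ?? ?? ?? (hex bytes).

  after D0: wrote 2B at 0x19 = d5b7
  after D1: wrote 4B at 0x04 = 92855b61
  after D2: wrote 4B at 0x1b = 63ddd5b7
  after D3: wrote 5B at 0x04 = b792855b61
  after D4: wrote 6B at 0x00 = b763ddd5b792
  after D5: wrote 4B at 0x13 = d5b79285
query mem[0x01]=0x63, mem[0x00]=0xb7, mem[0x07]=0x5b, mem[0x18]=0x01

MEM[0x01,0x00,0x07,0x18] = 63 b7 5b 01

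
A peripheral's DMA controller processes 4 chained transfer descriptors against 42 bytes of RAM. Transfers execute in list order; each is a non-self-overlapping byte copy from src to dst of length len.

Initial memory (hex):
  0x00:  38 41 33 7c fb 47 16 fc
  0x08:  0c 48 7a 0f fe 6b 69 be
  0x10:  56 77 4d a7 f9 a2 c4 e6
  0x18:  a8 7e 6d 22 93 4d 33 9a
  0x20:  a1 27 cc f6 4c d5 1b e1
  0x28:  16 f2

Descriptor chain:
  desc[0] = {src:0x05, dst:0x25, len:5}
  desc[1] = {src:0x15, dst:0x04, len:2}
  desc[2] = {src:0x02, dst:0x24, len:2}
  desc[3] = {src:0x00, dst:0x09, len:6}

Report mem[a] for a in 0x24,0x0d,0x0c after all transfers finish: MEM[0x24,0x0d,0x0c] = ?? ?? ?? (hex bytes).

MEM[0x24,0x0d,0x0c] = 33 a2 7c

[0] 0x05->0x25 len=5 : 47 16 fc 0c 48
[1] 0x15->0x04 len=2 : a2 c4
[2] 0x02->0x24 len=2 : 33 7c
[3] 0x00->0x09 len=6 : 38 41 33 7c a2 c4
query mem[0x24]=0x33, mem[0x0d]=0xa2, mem[0x0c]=0x7c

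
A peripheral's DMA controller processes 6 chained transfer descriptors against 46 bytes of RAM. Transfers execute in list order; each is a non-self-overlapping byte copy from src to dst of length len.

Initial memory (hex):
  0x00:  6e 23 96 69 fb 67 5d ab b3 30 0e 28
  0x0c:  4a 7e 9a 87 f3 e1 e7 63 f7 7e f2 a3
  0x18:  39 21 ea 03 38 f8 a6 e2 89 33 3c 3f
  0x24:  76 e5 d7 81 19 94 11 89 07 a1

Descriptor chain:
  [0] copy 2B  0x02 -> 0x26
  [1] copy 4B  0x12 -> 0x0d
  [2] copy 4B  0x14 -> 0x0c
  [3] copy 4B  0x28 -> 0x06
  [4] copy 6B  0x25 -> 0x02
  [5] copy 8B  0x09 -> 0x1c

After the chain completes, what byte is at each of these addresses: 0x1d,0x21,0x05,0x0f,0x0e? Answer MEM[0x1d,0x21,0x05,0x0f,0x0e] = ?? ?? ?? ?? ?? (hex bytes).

MEM[0x1d,0x21,0x05,0x0f,0x0e] = 0e f2 19 a3 f2

  after D0: wrote 2B at 0x26 = 9669
  after D1: wrote 4B at 0x0d = e763f77e
  after D2: wrote 4B at 0x0c = f77ef2a3
  after D3: wrote 4B at 0x06 = 19941189
  after D4: wrote 6B at 0x02 = e59669199411
  after D5: wrote 8B at 0x1c = 890e28f77ef2a37e
query mem[0x1d]=0x0e, mem[0x21]=0xf2, mem[0x05]=0x19, mem[0x0f]=0xa3, mem[0x0e]=0xf2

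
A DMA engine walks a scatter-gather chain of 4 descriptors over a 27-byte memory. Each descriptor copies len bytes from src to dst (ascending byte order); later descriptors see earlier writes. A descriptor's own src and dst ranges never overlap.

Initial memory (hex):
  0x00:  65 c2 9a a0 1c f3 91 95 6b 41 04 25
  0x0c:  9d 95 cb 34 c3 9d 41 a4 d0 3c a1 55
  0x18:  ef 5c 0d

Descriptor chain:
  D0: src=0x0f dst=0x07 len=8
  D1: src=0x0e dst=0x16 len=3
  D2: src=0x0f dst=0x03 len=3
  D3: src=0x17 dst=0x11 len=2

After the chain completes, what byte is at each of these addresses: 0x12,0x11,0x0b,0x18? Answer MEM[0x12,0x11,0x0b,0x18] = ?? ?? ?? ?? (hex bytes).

[0] 0x0f->0x07 len=8 : 34 c3 9d 41 a4 d0 3c a1
[1] 0x0e->0x16 len=3 : a1 34 c3
[2] 0x0f->0x03 len=3 : 34 c3 9d
[3] 0x17->0x11 len=2 : 34 c3
query mem[0x12]=0xc3, mem[0x11]=0x34, mem[0x0b]=0xa4, mem[0x18]=0xc3

MEM[0x12,0x11,0x0b,0x18] = c3 34 a4 c3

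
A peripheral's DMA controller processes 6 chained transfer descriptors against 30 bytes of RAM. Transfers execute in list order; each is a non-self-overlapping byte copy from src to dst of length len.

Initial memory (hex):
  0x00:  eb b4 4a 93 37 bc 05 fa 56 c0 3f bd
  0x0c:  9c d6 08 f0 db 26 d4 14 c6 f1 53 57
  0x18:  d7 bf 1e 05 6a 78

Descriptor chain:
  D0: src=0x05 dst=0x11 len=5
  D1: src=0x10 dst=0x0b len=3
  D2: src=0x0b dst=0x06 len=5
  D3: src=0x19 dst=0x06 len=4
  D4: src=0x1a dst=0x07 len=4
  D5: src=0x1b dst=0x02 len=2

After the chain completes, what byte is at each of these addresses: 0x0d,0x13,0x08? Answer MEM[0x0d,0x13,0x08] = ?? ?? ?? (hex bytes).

MEM[0x0d,0x13,0x08] = 05 fa 05

  after D0: wrote 5B at 0x11 = bc05fa56c0
  after D1: wrote 3B at 0x0b = dbbc05
  after D2: wrote 5B at 0x06 = dbbc0508f0
  after D3: wrote 4B at 0x06 = bf1e056a
  after D4: wrote 4B at 0x07 = 1e056a78
  after D5: wrote 2B at 0x02 = 056a
query mem[0x0d]=0x05, mem[0x13]=0xfa, mem[0x08]=0x05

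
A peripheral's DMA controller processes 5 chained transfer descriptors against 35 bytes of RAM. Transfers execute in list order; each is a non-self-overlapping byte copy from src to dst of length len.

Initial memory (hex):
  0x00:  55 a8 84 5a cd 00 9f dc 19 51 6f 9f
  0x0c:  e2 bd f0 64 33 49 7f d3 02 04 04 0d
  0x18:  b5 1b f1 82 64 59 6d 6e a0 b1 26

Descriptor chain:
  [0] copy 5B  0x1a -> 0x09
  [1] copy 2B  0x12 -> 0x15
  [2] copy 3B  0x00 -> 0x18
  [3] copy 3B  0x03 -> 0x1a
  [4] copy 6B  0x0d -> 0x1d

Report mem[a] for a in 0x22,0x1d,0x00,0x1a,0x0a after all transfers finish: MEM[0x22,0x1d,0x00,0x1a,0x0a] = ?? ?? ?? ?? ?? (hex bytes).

MEM[0x22,0x1d,0x00,0x1a,0x0a] = 7f 6d 55 5a 82

[0] 0x1a->0x09 len=5 : f1 82 64 59 6d
[1] 0x12->0x15 len=2 : 7f d3
[2] 0x00->0x18 len=3 : 55 a8 84
[3] 0x03->0x1a len=3 : 5a cd 00
[4] 0x0d->0x1d len=6 : 6d f0 64 33 49 7f
query mem[0x22]=0x7f, mem[0x1d]=0x6d, mem[0x00]=0x55, mem[0x1a]=0x5a, mem[0x0a]=0x82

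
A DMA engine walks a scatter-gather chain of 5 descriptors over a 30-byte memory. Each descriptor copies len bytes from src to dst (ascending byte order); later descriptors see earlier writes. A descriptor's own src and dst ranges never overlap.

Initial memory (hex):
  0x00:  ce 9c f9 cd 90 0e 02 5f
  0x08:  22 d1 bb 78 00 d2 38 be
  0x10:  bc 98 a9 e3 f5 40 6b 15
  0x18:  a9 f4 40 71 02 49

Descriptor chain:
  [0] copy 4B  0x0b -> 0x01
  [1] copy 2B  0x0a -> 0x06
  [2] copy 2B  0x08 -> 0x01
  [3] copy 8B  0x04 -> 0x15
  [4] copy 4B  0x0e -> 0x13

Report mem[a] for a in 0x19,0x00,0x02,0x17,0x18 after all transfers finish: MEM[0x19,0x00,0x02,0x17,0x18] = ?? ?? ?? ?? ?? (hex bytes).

#0 dst[0x01+4] := {0x78,0x00,0xd2,0x38}
#1 dst[0x06+2] := {0xbb,0x78}
#2 dst[0x01+2] := {0x22,0xd1}
#3 dst[0x15+8] := {0x38,0x0e,0xbb,0x78,0x22,0xd1,0xbb,0x78}
#4 dst[0x13+4] := {0x38,0xbe,0xbc,0x98}
query mem[0x19]=0x22, mem[0x00]=0xce, mem[0x02]=0xd1, mem[0x17]=0xbb, mem[0x18]=0x78

MEM[0x19,0x00,0x02,0x17,0x18] = 22 ce d1 bb 78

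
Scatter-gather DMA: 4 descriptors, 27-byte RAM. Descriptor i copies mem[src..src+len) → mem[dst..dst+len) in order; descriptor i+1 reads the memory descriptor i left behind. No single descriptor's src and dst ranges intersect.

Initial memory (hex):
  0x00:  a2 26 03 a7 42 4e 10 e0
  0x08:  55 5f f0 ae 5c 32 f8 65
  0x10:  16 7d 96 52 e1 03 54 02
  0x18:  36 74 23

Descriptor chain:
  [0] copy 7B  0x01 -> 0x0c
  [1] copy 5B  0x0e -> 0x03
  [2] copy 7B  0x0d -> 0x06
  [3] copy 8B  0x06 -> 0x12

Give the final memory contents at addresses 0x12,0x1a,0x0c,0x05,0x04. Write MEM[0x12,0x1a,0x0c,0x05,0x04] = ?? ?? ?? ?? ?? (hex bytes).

[0] 0x01->0x0c len=7 : 26 03 a7 42 4e 10 e0
[1] 0x0e->0x03 len=5 : a7 42 4e 10 e0
[2] 0x0d->0x06 len=7 : 03 a7 42 4e 10 e0 52
[3] 0x06->0x12 len=8 : 03 a7 42 4e 10 e0 52 03
query mem[0x12]=0x03, mem[0x1a]=0x23, mem[0x0c]=0x52, mem[0x05]=0x4e, mem[0x04]=0x42

MEM[0x12,0x1a,0x0c,0x05,0x04] = 03 23 52 4e 42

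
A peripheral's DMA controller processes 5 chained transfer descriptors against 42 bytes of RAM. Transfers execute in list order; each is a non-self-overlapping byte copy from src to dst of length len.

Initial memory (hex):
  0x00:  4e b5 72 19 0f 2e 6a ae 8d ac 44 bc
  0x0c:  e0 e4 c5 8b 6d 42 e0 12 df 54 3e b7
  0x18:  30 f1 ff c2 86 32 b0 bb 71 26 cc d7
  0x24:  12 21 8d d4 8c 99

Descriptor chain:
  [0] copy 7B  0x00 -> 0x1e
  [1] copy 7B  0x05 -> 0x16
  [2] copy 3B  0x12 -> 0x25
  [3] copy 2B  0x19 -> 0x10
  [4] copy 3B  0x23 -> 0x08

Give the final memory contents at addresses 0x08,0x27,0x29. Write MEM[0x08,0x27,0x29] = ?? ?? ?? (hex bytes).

MEM[0x08,0x27,0x29] = 2e df 99

[0] 0x00->0x1e len=7 : 4e b5 72 19 0f 2e 6a
[1] 0x05->0x16 len=7 : 2e 6a ae 8d ac 44 bc
[2] 0x12->0x25 len=3 : e0 12 df
[3] 0x19->0x10 len=2 : 8d ac
[4] 0x23->0x08 len=3 : 2e 6a e0
query mem[0x08]=0x2e, mem[0x27]=0xdf, mem[0x29]=0x99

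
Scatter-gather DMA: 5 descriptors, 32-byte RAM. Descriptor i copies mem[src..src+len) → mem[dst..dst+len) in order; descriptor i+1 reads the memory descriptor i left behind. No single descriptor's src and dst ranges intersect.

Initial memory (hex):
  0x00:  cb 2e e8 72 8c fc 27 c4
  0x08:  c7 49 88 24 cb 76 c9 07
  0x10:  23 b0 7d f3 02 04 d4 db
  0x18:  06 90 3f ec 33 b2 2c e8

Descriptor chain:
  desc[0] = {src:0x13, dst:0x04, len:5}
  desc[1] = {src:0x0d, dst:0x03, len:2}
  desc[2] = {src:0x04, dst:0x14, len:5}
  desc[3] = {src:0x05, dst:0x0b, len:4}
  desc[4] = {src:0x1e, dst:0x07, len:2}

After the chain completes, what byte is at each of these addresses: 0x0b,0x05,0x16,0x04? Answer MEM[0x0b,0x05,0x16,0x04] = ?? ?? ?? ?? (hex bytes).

D0: mem[0x04..0x08] <- [f3 02 04 d4 db]
D1: mem[0x03..0x04] <- [76 c9]
D2: mem[0x14..0x18] <- [c9 02 04 d4 db]
D3: mem[0x0b..0x0e] <- [02 04 d4 db]
D4: mem[0x07..0x08] <- [2c e8]
query mem[0x0b]=0x02, mem[0x05]=0x02, mem[0x16]=0x04, mem[0x04]=0xc9

MEM[0x0b,0x05,0x16,0x04] = 02 02 04 c9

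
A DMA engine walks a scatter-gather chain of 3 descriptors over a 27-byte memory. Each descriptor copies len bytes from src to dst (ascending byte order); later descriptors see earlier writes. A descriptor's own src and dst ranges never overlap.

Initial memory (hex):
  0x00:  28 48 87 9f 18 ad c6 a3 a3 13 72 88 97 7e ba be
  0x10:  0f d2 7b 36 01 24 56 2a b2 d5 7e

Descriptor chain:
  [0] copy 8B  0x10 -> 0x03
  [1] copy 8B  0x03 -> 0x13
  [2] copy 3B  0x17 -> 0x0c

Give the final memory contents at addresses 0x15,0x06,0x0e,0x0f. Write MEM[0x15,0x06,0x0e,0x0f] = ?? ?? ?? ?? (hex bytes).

#0 dst[0x03+8] := {0x0f,0xd2,0x7b,0x36,0x01,0x24,0x56,0x2a}
#1 dst[0x13+8] := {0x0f,0xd2,0x7b,0x36,0x01,0x24,0x56,0x2a}
#2 dst[0x0c+3] := {0x01,0x24,0x56}
query mem[0x15]=0x7b, mem[0x06]=0x36, mem[0x0e]=0x56, mem[0x0f]=0xbe

MEM[0x15,0x06,0x0e,0x0f] = 7b 36 56 be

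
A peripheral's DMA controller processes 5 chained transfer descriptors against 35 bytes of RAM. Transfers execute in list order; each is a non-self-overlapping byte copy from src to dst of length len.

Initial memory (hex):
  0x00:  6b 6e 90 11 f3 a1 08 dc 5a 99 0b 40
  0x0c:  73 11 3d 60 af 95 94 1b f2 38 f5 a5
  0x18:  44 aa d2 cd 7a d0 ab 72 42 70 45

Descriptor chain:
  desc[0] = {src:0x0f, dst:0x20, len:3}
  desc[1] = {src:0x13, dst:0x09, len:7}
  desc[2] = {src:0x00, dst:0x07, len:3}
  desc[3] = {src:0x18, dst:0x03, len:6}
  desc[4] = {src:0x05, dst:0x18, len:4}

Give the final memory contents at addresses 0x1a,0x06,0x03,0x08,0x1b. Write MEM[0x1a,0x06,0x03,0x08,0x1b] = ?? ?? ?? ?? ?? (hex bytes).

#0 dst[0x20+3] := {0x60,0xaf,0x95}
#1 dst[0x09+7] := {0x1b,0xf2,0x38,0xf5,0xa5,0x44,0xaa}
#2 dst[0x07+3] := {0x6b,0x6e,0x90}
#3 dst[0x03+6] := {0x44,0xaa,0xd2,0xcd,0x7a,0xd0}
#4 dst[0x18+4] := {0xd2,0xcd,0x7a,0xd0}
query mem[0x1a]=0x7a, mem[0x06]=0xcd, mem[0x03]=0x44, mem[0x08]=0xd0, mem[0x1b]=0xd0

MEM[0x1a,0x06,0x03,0x08,0x1b] = 7a cd 44 d0 d0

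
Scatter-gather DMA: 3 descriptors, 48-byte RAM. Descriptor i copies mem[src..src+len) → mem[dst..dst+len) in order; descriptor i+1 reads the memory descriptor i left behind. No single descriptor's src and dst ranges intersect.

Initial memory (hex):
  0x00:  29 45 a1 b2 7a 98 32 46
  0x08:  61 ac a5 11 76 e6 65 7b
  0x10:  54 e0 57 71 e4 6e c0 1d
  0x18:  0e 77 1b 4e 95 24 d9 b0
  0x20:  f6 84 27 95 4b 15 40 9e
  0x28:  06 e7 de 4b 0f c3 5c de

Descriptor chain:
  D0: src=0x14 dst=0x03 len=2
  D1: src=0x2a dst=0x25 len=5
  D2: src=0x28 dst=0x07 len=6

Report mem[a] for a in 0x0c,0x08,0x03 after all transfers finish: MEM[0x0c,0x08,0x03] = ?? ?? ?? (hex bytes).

#0 dst[0x03+2] := {0xe4,0x6e}
#1 dst[0x25+5] := {0xde,0x4b,0x0f,0xc3,0x5c}
#2 dst[0x07+6] := {0xc3,0x5c,0xde,0x4b,0x0f,0xc3}
query mem[0x0c]=0xc3, mem[0x08]=0x5c, mem[0x03]=0xe4

MEM[0x0c,0x08,0x03] = c3 5c e4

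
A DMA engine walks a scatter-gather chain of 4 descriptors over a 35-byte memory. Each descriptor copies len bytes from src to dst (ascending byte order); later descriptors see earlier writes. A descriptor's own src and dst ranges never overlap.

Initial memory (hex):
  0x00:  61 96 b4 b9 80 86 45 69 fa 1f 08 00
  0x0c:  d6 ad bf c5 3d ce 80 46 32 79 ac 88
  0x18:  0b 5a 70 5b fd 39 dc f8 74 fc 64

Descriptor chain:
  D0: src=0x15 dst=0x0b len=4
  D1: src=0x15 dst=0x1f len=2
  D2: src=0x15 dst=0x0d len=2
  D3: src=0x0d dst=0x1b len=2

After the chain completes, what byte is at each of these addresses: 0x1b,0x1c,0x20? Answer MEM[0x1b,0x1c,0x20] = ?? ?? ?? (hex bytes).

MEM[0x1b,0x1c,0x20] = 79 ac ac

  after D0: wrote 4B at 0x0b = 79ac880b
  after D1: wrote 2B at 0x1f = 79ac
  after D2: wrote 2B at 0x0d = 79ac
  after D3: wrote 2B at 0x1b = 79ac
query mem[0x1b]=0x79, mem[0x1c]=0xac, mem[0x20]=0xac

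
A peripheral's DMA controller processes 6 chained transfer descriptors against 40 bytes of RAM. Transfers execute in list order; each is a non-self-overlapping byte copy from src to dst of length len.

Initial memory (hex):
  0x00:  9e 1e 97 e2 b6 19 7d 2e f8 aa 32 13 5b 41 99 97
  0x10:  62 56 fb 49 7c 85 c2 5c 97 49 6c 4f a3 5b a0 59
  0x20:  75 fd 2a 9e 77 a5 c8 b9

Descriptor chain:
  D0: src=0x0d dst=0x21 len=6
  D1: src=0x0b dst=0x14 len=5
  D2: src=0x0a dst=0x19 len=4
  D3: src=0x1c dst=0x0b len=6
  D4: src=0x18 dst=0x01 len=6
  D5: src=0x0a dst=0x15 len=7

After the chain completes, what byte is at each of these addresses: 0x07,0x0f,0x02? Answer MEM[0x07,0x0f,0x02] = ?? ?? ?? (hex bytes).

MEM[0x07,0x0f,0x02] = 2e 75 32

[0] 0x0d->0x21 len=6 : 41 99 97 62 56 fb
[1] 0x0b->0x14 len=5 : 13 5b 41 99 97
[2] 0x0a->0x19 len=4 : 32 13 5b 41
[3] 0x1c->0x0b len=6 : 41 5b a0 59 75 41
[4] 0x18->0x01 len=6 : 97 32 13 5b 41 5b
[5] 0x0a->0x15 len=7 : 32 41 5b a0 59 75 41
query mem[0x07]=0x2e, mem[0x0f]=0x75, mem[0x02]=0x32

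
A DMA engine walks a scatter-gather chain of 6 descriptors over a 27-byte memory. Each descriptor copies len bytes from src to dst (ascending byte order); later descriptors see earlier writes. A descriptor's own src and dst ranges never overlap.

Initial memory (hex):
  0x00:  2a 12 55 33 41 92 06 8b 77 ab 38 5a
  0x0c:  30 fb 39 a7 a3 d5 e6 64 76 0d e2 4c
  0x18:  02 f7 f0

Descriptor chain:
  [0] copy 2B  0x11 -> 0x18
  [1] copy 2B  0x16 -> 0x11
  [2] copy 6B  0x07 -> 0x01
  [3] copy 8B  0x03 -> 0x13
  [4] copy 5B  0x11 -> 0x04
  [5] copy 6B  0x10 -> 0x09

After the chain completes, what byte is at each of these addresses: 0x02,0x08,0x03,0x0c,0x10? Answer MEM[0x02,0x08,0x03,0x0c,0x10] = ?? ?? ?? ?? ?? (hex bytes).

MEM[0x02,0x08,0x03,0x0c,0x10] = 77 5a ab ab a3

[0] 0x11->0x18 len=2 : d5 e6
[1] 0x16->0x11 len=2 : e2 4c
[2] 0x07->0x01 len=6 : 8b 77 ab 38 5a 30
[3] 0x03->0x13 len=8 : ab 38 5a 30 8b 77 ab 38
[4] 0x11->0x04 len=5 : e2 4c ab 38 5a
[5] 0x10->0x09 len=6 : a3 e2 4c ab 38 5a
query mem[0x02]=0x77, mem[0x08]=0x5a, mem[0x03]=0xab, mem[0x0c]=0xab, mem[0x10]=0xa3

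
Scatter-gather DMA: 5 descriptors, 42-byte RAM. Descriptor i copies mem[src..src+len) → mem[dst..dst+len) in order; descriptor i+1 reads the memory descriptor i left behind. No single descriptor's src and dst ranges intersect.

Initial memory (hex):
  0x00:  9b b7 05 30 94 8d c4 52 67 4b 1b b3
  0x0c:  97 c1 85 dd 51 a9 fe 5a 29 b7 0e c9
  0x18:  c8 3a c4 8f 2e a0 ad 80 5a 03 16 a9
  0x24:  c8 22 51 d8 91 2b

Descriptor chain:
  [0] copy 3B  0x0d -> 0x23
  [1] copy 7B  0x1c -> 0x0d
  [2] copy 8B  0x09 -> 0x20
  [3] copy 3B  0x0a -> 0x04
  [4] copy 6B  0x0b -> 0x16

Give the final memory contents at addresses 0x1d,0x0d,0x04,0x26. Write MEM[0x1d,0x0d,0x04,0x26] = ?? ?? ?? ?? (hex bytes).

MEM[0x1d,0x0d,0x04,0x26] = a0 2e 1b ad

  after D0: wrote 3B at 0x23 = c185dd
  after D1: wrote 7B at 0x0d = 2ea0ad805a0316
  after D2: wrote 8B at 0x20 = 4b1bb3972ea0ad80
  after D3: wrote 3B at 0x04 = 1bb397
  after D4: wrote 6B at 0x16 = b3972ea0ad80
query mem[0x1d]=0xa0, mem[0x0d]=0x2e, mem[0x04]=0x1b, mem[0x26]=0xad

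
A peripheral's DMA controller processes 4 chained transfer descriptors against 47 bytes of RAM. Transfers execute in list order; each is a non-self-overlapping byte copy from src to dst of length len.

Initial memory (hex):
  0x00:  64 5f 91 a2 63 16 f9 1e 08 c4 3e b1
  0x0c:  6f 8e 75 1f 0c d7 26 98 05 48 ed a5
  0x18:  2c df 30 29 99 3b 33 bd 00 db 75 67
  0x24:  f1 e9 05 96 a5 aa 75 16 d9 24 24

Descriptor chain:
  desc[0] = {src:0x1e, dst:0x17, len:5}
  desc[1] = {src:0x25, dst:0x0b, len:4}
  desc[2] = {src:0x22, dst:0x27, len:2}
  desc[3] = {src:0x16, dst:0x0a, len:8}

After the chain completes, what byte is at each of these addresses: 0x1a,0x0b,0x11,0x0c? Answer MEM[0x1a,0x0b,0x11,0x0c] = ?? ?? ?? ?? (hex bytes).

  after D0: wrote 5B at 0x17 = 33bd00db75
  after D1: wrote 4B at 0x0b = e90596a5
  after D2: wrote 2B at 0x27 = 7567
  after D3: wrote 8B at 0x0a = ed33bd00db75993b
query mem[0x1a]=0xdb, mem[0x0b]=0x33, mem[0x11]=0x3b, mem[0x0c]=0xbd

MEM[0x1a,0x0b,0x11,0x0c] = db 33 3b bd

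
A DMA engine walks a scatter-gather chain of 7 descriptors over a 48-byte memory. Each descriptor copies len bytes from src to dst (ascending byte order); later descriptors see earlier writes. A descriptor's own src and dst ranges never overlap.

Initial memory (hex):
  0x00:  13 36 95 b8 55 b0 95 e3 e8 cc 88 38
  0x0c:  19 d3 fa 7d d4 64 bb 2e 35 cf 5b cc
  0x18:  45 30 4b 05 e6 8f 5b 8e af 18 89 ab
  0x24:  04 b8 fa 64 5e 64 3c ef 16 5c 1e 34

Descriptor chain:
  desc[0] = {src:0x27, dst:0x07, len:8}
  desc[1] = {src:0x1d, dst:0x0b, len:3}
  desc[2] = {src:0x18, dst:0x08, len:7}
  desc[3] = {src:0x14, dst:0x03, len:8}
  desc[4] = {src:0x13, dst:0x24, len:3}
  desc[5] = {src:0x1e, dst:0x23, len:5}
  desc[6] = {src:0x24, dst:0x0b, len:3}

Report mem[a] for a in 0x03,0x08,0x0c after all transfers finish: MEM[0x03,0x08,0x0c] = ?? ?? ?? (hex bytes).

MEM[0x03,0x08,0x0c] = 35 30 af

#0 dst[0x07+8] := {0x64,0x5e,0x64,0x3c,0xef,0x16,0x5c,0x1e}
#1 dst[0x0b+3] := {0x8f,0x5b,0x8e}
#2 dst[0x08+7] := {0x45,0x30,0x4b,0x05,0xe6,0x8f,0x5b}
#3 dst[0x03+8] := {0x35,0xcf,0x5b,0xcc,0x45,0x30,0x4b,0x05}
#4 dst[0x24+3] := {0x2e,0x35,0xcf}
#5 dst[0x23+5] := {0x5b,0x8e,0xaf,0x18,0x89}
#6 dst[0x0b+3] := {0x8e,0xaf,0x18}
query mem[0x03]=0x35, mem[0x08]=0x30, mem[0x0c]=0xaf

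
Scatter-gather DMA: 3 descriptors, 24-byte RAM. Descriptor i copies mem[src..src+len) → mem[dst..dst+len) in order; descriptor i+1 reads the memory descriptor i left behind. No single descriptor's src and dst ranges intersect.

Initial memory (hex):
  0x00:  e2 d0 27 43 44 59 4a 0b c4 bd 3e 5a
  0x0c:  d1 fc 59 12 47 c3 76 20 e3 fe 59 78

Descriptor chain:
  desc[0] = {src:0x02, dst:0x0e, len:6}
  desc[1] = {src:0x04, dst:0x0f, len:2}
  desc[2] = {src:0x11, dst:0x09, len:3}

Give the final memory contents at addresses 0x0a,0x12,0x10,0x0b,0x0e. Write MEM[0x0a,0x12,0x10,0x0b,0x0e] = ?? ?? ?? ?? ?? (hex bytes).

MEM[0x0a,0x12,0x10,0x0b,0x0e] = 4a 4a 59 0b 27

[0] 0x02->0x0e len=6 : 27 43 44 59 4a 0b
[1] 0x04->0x0f len=2 : 44 59
[2] 0x11->0x09 len=3 : 59 4a 0b
query mem[0x0a]=0x4a, mem[0x12]=0x4a, mem[0x10]=0x59, mem[0x0b]=0x0b, mem[0x0e]=0x27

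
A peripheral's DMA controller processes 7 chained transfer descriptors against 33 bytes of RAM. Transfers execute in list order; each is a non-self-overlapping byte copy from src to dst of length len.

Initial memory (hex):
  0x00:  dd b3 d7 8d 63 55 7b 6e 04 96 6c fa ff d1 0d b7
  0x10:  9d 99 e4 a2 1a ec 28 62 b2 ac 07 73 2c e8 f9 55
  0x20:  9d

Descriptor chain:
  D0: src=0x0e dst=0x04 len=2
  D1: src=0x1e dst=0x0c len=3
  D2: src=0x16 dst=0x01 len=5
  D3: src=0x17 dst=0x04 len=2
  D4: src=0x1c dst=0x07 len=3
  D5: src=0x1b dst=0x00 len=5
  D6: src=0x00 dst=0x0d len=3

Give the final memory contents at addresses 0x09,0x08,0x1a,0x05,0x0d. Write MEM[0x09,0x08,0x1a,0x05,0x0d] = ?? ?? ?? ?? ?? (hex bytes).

D0: mem[0x04..0x05] <- [0d b7]
D1: mem[0x0c..0x0e] <- [f9 55 9d]
D2: mem[0x01..0x05] <- [28 62 b2 ac 07]
D3: mem[0x04..0x05] <- [62 b2]
D4: mem[0x07..0x09] <- [2c e8 f9]
D5: mem[0x00..0x04] <- [73 2c e8 f9 55]
D6: mem[0x0d..0x0f] <- [73 2c e8]
query mem[0x09]=0xf9, mem[0x08]=0xe8, mem[0x1a]=0x07, mem[0x05]=0xb2, mem[0x0d]=0x73

MEM[0x09,0x08,0x1a,0x05,0x0d] = f9 e8 07 b2 73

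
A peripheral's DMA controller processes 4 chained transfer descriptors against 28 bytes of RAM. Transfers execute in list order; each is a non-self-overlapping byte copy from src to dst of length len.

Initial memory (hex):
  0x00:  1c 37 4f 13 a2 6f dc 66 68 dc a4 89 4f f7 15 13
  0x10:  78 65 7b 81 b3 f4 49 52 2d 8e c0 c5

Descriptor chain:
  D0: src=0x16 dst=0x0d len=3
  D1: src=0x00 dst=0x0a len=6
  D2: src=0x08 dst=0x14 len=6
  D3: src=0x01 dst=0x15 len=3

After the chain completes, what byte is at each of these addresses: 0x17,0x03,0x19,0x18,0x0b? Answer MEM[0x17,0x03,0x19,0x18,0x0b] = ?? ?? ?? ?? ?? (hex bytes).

D0: mem[0x0d..0x0f] <- [49 52 2d]
D1: mem[0x0a..0x0f] <- [1c 37 4f 13 a2 6f]
D2: mem[0x14..0x19] <- [68 dc 1c 37 4f 13]
D3: mem[0x15..0x17] <- [37 4f 13]
query mem[0x17]=0x13, mem[0x03]=0x13, mem[0x19]=0x13, mem[0x18]=0x4f, mem[0x0b]=0x37

MEM[0x17,0x03,0x19,0x18,0x0b] = 13 13 13 4f 37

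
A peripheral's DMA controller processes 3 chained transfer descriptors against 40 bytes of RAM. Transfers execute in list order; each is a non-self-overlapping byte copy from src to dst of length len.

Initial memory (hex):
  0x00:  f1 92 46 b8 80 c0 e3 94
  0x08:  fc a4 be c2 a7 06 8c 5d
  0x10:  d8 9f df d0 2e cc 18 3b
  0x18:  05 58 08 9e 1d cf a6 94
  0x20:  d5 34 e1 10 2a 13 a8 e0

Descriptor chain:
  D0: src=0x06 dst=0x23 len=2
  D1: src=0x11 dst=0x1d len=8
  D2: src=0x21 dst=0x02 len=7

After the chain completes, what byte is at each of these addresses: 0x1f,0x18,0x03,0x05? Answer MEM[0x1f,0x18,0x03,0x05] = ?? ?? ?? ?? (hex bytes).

MEM[0x1f,0x18,0x03,0x05] = d0 05 18 05

  after D0: wrote 2B at 0x23 = e394
  after D1: wrote 8B at 0x1d = 9fdfd02ecc183b05
  after D2: wrote 7B at 0x02 = cc183b0513a8e0
query mem[0x1f]=0xd0, mem[0x18]=0x05, mem[0x03]=0x18, mem[0x05]=0x05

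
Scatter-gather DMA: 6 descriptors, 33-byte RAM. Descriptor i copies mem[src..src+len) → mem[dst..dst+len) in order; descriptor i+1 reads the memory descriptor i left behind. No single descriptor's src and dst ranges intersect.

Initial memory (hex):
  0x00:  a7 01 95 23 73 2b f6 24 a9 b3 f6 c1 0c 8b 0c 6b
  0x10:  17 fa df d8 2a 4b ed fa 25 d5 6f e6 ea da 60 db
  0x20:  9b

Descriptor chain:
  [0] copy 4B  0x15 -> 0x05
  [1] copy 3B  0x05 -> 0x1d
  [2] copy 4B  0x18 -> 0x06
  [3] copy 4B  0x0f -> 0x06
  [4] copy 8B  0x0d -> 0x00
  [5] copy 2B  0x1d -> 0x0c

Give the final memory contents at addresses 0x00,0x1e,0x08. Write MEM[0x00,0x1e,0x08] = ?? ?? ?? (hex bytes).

D0: mem[0x05..0x08] <- [4b ed fa 25]
D1: mem[0x1d..0x1f] <- [4b ed fa]
D2: mem[0x06..0x09] <- [25 d5 6f e6]
D3: mem[0x06..0x09] <- [6b 17 fa df]
D4: mem[0x00..0x07] <- [8b 0c 6b 17 fa df d8 2a]
D5: mem[0x0c..0x0d] <- [4b ed]
query mem[0x00]=0x8b, mem[0x1e]=0xed, mem[0x08]=0xfa

MEM[0x00,0x1e,0x08] = 8b ed fa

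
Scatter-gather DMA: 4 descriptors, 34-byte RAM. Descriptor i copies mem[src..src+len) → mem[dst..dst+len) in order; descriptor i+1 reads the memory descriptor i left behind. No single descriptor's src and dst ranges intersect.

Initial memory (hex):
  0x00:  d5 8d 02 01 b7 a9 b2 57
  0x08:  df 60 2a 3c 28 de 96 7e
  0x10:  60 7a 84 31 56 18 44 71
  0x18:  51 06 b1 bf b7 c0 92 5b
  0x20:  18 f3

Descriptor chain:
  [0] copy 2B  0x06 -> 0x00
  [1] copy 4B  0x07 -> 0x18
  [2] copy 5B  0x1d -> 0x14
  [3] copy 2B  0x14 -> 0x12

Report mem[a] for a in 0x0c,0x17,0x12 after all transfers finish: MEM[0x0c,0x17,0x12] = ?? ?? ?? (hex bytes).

[0] 0x06->0x00 len=2 : b2 57
[1] 0x07->0x18 len=4 : 57 df 60 2a
[2] 0x1d->0x14 len=5 : c0 92 5b 18 f3
[3] 0x14->0x12 len=2 : c0 92
query mem[0x0c]=0x28, mem[0x17]=0x18, mem[0x12]=0xc0

MEM[0x0c,0x17,0x12] = 28 18 c0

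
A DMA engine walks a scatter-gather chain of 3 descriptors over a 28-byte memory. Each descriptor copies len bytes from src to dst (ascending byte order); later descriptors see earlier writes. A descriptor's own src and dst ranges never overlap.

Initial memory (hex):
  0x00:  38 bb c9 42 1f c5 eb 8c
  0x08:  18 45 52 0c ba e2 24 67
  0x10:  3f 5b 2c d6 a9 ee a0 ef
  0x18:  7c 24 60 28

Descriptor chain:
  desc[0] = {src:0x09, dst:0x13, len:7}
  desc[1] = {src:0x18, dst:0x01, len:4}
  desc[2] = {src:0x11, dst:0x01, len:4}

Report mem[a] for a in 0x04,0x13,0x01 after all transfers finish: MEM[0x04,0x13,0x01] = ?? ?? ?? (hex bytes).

D0: mem[0x13..0x19] <- [45 52 0c ba e2 24 67]
D1: mem[0x01..0x04] <- [24 67 60 28]
D2: mem[0x01..0x04] <- [5b 2c 45 52]
query mem[0x04]=0x52, mem[0x13]=0x45, mem[0x01]=0x5b

MEM[0x04,0x13,0x01] = 52 45 5b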